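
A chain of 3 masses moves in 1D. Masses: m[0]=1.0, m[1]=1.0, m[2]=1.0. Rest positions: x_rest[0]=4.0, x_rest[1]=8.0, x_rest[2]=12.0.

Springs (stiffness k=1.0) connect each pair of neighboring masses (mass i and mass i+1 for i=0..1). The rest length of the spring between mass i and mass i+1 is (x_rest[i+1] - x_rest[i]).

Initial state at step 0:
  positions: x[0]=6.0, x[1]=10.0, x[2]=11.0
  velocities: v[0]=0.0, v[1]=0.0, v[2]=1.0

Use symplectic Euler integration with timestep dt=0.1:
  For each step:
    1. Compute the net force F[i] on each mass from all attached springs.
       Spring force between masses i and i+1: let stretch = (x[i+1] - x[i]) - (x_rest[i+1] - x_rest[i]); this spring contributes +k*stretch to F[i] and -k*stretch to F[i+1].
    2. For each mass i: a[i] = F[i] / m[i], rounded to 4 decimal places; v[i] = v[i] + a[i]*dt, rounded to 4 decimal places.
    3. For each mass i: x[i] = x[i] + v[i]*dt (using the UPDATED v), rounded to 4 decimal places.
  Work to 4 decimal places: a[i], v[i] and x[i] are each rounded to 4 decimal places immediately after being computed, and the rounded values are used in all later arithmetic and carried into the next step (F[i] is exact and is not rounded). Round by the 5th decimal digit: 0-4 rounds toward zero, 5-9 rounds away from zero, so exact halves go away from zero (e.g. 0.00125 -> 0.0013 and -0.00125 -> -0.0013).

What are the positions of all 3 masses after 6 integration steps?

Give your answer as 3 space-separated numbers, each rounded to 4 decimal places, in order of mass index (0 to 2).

Answer: 5.9805 9.4641 12.1553

Derivation:
Step 0: x=[6.0000 10.0000 11.0000] v=[0.0000 0.0000 1.0000]
Step 1: x=[6.0000 9.9700 11.1300] v=[0.0000 -0.3000 1.3000]
Step 2: x=[5.9997 9.9119 11.2884] v=[-0.0030 -0.5810 1.5840]
Step 3: x=[5.9985 9.8284 11.4730] v=[-0.0118 -0.8346 1.8464]
Step 4: x=[5.9956 9.7231 11.6812] v=[-0.0288 -1.0531 2.0819]
Step 5: x=[5.9900 9.6001 11.9098] v=[-0.0561 -1.2300 2.2861]
Step 6: x=[5.9805 9.4641 12.1553] v=[-0.0951 -1.3600 2.4551]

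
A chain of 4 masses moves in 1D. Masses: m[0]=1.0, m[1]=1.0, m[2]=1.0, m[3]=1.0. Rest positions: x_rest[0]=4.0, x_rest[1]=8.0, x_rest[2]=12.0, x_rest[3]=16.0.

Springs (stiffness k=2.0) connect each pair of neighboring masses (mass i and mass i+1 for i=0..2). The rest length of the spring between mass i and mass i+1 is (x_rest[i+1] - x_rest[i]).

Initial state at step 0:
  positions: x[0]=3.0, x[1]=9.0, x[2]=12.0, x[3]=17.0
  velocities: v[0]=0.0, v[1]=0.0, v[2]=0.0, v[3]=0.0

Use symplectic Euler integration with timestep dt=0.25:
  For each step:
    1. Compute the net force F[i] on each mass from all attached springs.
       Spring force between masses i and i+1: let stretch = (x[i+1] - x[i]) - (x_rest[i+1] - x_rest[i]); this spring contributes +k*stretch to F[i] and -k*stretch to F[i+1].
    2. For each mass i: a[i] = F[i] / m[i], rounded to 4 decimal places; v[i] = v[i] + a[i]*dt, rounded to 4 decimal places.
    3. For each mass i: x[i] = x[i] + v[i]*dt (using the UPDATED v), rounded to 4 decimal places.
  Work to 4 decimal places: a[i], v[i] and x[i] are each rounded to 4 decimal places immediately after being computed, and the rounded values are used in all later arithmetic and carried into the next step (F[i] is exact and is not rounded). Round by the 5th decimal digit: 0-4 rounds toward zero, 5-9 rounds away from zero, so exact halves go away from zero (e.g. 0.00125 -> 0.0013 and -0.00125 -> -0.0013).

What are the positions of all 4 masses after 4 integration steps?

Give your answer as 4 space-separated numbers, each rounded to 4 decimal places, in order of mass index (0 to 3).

Step 0: x=[3.0000 9.0000 12.0000 17.0000] v=[0.0000 0.0000 0.0000 0.0000]
Step 1: x=[3.2500 8.6250 12.2500 16.8750] v=[1.0000 -1.5000 1.0000 -0.5000]
Step 2: x=[3.6719 8.0313 12.6250 16.6719] v=[1.6875 -2.3750 1.5000 -0.8125]
Step 3: x=[4.1387 7.4668 12.9317 16.4629] v=[1.8672 -2.2579 1.2266 -0.8360]
Step 4: x=[4.5215 7.1694 12.9967 16.3125] v=[1.5313 -1.1895 0.2598 -0.6016]

Answer: 4.5215 7.1694 12.9967 16.3125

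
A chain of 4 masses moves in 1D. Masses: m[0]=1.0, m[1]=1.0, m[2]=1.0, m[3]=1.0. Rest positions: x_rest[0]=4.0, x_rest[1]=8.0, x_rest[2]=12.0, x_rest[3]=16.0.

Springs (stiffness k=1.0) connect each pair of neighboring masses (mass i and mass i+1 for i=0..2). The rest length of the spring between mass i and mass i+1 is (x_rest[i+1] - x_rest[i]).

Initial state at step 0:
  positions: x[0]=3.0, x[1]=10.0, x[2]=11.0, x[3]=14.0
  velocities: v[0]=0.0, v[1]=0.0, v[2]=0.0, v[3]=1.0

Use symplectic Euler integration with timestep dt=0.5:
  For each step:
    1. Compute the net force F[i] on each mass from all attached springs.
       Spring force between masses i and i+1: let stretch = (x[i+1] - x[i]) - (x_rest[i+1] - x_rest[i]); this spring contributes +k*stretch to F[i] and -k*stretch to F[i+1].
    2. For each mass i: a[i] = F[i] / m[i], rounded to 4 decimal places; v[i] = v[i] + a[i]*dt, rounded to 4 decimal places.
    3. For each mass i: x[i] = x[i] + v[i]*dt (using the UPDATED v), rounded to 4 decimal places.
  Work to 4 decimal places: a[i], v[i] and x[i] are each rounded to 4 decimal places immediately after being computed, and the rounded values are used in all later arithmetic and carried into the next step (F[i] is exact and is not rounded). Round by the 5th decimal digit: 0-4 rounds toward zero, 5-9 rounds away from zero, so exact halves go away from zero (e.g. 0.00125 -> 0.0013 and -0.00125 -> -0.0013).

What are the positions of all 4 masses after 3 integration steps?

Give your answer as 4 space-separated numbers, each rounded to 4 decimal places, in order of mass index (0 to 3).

Answer: 5.0938 5.5313 12.1563 16.7188

Derivation:
Step 0: x=[3.0000 10.0000 11.0000 14.0000] v=[0.0000 0.0000 0.0000 1.0000]
Step 1: x=[3.7500 8.5000 11.5000 14.7500] v=[1.5000 -3.0000 1.0000 1.5000]
Step 2: x=[4.6875 6.5625 12.0625 15.6875] v=[1.8750 -3.8750 1.1250 1.8750]
Step 3: x=[5.0938 5.5313 12.1563 16.7188] v=[0.8125 -2.0625 0.1875 2.0625]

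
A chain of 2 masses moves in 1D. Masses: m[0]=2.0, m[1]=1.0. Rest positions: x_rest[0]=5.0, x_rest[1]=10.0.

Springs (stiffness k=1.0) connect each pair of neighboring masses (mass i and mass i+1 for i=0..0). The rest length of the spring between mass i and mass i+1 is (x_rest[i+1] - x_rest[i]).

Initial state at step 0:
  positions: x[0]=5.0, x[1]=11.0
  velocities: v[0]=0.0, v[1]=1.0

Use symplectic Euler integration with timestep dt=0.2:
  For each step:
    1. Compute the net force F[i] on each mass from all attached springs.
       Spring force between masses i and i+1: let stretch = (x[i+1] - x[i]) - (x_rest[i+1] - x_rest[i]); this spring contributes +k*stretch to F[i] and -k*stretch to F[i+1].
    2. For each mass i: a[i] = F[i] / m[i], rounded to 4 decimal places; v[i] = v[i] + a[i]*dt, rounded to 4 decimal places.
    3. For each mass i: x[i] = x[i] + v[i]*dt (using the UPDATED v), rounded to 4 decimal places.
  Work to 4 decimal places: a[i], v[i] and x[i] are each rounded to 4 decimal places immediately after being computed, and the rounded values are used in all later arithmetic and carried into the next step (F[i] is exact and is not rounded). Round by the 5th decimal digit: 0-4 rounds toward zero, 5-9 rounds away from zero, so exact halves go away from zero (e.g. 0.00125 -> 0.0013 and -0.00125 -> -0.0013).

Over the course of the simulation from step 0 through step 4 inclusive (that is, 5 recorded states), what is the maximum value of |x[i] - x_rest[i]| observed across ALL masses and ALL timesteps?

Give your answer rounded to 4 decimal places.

Answer: 1.3578

Derivation:
Step 0: x=[5.0000 11.0000] v=[0.0000 1.0000]
Step 1: x=[5.0200 11.1600] v=[0.1000 0.8000]
Step 2: x=[5.0628 11.2744] v=[0.2140 0.5720]
Step 3: x=[5.1298 11.3403] v=[0.3352 0.3297]
Step 4: x=[5.2211 11.3578] v=[0.4563 0.0876]
Max displacement = 1.3578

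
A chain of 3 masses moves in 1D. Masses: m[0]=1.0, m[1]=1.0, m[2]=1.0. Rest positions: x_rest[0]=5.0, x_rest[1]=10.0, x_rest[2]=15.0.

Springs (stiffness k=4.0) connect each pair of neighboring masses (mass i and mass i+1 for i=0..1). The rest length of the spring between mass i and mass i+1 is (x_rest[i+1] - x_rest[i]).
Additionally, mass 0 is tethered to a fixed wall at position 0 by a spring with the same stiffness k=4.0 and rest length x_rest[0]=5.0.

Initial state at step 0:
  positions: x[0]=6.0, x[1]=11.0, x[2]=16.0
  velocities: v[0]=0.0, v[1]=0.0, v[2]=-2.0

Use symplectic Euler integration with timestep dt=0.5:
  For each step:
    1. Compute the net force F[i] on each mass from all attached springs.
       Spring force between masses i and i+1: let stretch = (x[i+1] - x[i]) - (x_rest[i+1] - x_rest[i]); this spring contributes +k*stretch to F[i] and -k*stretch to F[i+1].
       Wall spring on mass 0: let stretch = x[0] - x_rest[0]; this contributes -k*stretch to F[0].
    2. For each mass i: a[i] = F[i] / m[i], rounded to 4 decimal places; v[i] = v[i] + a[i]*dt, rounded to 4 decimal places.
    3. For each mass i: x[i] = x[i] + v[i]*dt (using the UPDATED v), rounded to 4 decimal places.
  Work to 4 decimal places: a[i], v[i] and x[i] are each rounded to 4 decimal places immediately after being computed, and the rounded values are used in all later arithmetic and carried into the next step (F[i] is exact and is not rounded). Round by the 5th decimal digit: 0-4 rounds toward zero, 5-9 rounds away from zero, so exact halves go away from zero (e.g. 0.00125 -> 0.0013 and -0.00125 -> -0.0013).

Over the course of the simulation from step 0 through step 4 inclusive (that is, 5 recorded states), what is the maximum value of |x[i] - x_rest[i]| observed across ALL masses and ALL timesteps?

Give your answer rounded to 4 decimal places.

Answer: 2.0000

Derivation:
Step 0: x=[6.0000 11.0000 16.0000] v=[0.0000 0.0000 -2.0000]
Step 1: x=[5.0000 11.0000 15.0000] v=[-2.0000 0.0000 -2.0000]
Step 2: x=[5.0000 9.0000 15.0000] v=[0.0000 -4.0000 0.0000]
Step 3: x=[4.0000 9.0000 14.0000] v=[-2.0000 0.0000 -2.0000]
Step 4: x=[4.0000 9.0000 13.0000] v=[0.0000 0.0000 -2.0000]
Max displacement = 2.0000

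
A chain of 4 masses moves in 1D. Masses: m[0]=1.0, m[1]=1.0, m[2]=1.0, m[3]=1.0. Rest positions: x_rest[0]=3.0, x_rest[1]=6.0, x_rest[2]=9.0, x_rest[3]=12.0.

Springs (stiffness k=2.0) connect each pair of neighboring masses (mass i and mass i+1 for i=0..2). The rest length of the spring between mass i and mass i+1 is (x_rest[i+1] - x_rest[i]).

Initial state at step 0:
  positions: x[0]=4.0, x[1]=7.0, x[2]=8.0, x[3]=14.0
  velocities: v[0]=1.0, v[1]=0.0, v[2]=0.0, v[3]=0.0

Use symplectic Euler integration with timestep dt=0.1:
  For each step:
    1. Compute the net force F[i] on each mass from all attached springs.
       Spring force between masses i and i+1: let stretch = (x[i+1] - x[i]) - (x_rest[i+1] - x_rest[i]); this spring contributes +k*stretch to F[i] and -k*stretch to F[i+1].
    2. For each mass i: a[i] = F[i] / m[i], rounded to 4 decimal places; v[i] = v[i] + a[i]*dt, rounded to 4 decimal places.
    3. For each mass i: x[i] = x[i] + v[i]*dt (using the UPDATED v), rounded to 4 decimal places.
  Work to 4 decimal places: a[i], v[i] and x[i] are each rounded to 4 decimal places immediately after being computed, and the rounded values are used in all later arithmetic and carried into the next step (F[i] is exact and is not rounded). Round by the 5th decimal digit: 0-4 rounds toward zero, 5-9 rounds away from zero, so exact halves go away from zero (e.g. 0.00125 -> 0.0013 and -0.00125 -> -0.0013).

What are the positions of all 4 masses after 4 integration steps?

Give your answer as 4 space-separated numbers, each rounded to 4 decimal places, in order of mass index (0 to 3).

Answer: 4.3691 6.6714 8.9128 13.4467

Derivation:
Step 0: x=[4.0000 7.0000 8.0000 14.0000] v=[1.0000 0.0000 0.0000 0.0000]
Step 1: x=[4.1000 6.9600 8.1000 13.9400] v=[1.0000 -0.4000 1.0000 -0.6000]
Step 2: x=[4.1972 6.8856 8.2940 13.8232] v=[0.9720 -0.7440 1.9400 -1.1680]
Step 3: x=[4.2882 6.7856 8.5704 13.6558] v=[0.9097 -1.0000 2.7642 -1.6738]
Step 4: x=[4.3691 6.6714 8.9128 13.4467] v=[0.8092 -1.1425 3.4243 -2.0909]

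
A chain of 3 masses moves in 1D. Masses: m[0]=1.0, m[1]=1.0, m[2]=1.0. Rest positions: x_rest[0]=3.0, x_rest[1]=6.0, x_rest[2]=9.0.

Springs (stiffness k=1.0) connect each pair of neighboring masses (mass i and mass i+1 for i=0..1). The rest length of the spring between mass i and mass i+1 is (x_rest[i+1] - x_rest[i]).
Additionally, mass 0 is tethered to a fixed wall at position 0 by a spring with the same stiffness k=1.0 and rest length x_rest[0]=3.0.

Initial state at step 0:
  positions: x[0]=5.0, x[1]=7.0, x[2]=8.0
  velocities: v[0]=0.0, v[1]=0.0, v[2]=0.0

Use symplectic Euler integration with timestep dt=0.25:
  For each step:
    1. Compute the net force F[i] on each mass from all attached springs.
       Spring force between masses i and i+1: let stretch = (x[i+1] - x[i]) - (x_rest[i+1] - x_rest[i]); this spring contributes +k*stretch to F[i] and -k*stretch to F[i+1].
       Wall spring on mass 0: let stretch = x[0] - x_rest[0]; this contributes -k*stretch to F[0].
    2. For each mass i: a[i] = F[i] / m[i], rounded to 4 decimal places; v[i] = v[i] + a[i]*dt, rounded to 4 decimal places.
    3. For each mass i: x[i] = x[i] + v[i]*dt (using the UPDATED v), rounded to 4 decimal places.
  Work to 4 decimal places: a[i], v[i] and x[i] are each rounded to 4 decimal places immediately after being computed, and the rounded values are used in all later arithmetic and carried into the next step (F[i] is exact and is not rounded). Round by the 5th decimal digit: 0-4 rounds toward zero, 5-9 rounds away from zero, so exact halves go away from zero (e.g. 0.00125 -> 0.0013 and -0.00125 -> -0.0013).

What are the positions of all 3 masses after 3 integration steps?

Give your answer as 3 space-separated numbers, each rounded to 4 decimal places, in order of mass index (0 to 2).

Answer: 3.9704 6.6445 8.6924

Derivation:
Step 0: x=[5.0000 7.0000 8.0000] v=[0.0000 0.0000 0.0000]
Step 1: x=[4.8125 6.9375 8.1250] v=[-0.7500 -0.2500 0.5000]
Step 2: x=[4.4570 6.8164 8.3633] v=[-1.4219 -0.4844 0.9531]
Step 3: x=[3.9704 6.6445 8.6924] v=[-1.9463 -0.6875 1.3164]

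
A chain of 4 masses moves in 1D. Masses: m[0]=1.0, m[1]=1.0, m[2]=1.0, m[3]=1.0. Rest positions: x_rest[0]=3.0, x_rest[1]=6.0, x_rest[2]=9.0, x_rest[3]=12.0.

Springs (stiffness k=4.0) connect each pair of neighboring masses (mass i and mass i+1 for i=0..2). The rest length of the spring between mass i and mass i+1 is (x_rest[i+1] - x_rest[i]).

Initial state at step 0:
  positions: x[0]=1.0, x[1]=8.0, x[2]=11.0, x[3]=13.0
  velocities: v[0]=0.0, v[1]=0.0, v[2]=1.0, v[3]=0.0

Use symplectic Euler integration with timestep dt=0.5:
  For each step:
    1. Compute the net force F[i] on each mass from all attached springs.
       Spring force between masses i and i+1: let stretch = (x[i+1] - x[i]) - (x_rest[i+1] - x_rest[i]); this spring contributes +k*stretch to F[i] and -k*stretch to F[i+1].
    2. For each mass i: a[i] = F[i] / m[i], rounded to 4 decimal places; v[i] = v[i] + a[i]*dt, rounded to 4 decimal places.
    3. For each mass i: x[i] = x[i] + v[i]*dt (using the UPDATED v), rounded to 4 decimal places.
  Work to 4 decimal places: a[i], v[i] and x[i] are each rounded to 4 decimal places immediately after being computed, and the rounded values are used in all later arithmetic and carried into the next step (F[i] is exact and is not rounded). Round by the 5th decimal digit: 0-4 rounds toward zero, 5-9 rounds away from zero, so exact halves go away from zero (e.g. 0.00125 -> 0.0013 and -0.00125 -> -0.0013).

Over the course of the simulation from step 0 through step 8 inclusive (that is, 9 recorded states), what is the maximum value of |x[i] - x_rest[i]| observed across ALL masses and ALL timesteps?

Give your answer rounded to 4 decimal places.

Step 0: x=[1.0000 8.0000 11.0000 13.0000] v=[0.0000 0.0000 1.0000 0.0000]
Step 1: x=[5.0000 4.0000 10.5000 14.0000] v=[8.0000 -8.0000 -1.0000 2.0000]
Step 2: x=[5.0000 7.5000 7.0000 14.5000] v=[0.0000 7.0000 -7.0000 1.0000]
Step 3: x=[4.5000 8.0000 11.5000 10.5000] v=[-1.0000 1.0000 9.0000 -8.0000]
Step 4: x=[4.5000 8.5000 11.5000 10.5000] v=[0.0000 1.0000 0.0000 0.0000]
Step 5: x=[5.5000 8.0000 7.5000 14.5000] v=[2.0000 -1.0000 -8.0000 8.0000]
Step 6: x=[6.0000 4.5000 11.0000 14.5000] v=[1.0000 -7.0000 7.0000 0.0000]
Step 7: x=[2.0000 9.0000 11.5000 14.0000] v=[-8.0000 9.0000 1.0000 -1.0000]
Step 8: x=[2.0000 9.0000 12.0000 14.0000] v=[0.0000 0.0000 1.0000 0.0000]
Max displacement = 3.0000

Answer: 3.0000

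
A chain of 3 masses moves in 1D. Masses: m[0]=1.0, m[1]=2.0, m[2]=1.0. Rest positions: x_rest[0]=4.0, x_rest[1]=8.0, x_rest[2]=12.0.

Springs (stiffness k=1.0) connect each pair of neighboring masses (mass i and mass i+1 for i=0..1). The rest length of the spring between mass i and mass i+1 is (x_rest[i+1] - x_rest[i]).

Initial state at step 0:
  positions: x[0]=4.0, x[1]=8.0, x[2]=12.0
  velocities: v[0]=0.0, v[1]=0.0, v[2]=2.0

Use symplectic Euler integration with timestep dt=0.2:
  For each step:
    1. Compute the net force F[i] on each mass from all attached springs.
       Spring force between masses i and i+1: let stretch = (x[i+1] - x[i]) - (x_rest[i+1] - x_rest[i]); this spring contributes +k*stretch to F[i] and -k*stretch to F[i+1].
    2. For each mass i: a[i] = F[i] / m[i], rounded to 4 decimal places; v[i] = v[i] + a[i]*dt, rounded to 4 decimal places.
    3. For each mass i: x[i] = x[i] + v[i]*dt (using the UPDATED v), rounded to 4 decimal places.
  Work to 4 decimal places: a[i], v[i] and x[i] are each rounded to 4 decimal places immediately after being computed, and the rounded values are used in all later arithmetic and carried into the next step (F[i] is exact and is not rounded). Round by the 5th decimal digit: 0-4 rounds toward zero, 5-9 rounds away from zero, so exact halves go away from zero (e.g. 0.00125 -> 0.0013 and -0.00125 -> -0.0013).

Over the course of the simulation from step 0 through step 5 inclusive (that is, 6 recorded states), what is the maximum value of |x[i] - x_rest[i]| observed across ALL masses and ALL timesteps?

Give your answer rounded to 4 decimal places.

Answer: 1.6997

Derivation:
Step 0: x=[4.0000 8.0000 12.0000] v=[0.0000 0.0000 2.0000]
Step 1: x=[4.0000 8.0000 12.4000] v=[0.0000 0.0000 2.0000]
Step 2: x=[4.0000 8.0080 12.7840] v=[0.0000 0.0400 1.9200]
Step 3: x=[4.0003 8.0314 13.1370] v=[0.0016 0.1168 1.7648]
Step 4: x=[4.0019 8.0763 13.4457] v=[0.0078 0.2243 1.5437]
Step 5: x=[4.0064 8.1471 13.6997] v=[0.0227 0.3538 1.2698]
Max displacement = 1.6997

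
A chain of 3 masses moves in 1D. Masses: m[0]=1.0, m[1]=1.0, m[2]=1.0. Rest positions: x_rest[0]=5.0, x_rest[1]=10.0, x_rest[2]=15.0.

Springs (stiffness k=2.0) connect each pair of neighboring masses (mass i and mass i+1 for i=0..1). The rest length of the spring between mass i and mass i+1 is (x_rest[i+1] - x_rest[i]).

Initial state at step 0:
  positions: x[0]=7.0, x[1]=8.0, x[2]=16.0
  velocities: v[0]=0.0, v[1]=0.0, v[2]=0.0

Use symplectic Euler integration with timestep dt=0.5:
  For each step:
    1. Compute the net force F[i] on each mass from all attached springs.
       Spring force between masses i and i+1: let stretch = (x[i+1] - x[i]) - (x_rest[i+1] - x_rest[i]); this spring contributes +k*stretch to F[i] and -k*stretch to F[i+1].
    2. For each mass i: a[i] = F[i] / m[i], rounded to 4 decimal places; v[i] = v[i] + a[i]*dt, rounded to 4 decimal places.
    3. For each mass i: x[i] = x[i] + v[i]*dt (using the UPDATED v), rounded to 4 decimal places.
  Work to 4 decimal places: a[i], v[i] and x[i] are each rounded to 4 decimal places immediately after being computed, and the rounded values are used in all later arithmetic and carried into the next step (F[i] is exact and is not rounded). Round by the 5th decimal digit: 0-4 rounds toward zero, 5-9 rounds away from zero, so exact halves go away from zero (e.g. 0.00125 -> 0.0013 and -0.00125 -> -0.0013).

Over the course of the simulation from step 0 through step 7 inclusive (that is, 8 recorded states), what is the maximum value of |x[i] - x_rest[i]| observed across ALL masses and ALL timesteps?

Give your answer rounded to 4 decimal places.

Answer: 3.2500

Derivation:
Step 0: x=[7.0000 8.0000 16.0000] v=[0.0000 0.0000 0.0000]
Step 1: x=[5.0000 11.5000 14.5000] v=[-4.0000 7.0000 -3.0000]
Step 2: x=[3.7500 13.2500 14.0000] v=[-2.5000 3.5000 -1.0000]
Step 3: x=[4.7500 10.6250 15.6250] v=[2.0000 -5.2500 3.2500]
Step 4: x=[6.1875 7.5625 17.2500] v=[2.8750 -6.1250 3.2500]
Step 5: x=[5.8125 8.6563 16.5313] v=[-0.7500 2.1875 -1.4375]
Step 6: x=[4.3594 12.2657 14.3751] v=[-2.9062 7.2187 -4.3125]
Step 7: x=[4.3595 12.9766 13.6642] v=[0.0001 1.4218 -1.4219]
Max displacement = 3.2500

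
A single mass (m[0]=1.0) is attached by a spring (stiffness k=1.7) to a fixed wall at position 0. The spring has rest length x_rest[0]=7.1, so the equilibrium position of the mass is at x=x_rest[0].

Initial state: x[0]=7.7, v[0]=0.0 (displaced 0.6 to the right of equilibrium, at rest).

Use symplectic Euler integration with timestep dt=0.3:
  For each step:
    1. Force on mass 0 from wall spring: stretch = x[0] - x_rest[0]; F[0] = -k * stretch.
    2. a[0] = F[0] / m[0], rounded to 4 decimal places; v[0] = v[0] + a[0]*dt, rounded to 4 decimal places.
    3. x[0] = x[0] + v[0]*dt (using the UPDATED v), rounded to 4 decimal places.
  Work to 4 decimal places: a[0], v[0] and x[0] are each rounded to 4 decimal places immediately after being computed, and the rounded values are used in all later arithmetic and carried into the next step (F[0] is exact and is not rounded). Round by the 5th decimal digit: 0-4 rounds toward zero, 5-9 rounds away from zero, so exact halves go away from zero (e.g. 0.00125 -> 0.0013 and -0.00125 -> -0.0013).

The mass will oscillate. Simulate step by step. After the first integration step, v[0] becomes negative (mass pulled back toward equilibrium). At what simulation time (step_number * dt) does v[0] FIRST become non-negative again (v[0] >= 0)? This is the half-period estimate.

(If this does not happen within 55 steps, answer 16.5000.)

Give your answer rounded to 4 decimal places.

Step 0: x=[7.7000] v=[0.0000]
Step 1: x=[7.6082] v=[-0.3060]
Step 2: x=[7.4386] v=[-0.5652]
Step 3: x=[7.2172] v=[-0.7379]
Step 4: x=[6.9779] v=[-0.7977]
Step 5: x=[6.7573] v=[-0.7354]
Step 6: x=[6.5891] v=[-0.5606]
Step 7: x=[6.4991] v=[-0.3001]
Step 8: x=[6.5010] v=[0.0064]
First v>=0 after going negative at step 8, time=2.4000

Answer: 2.4000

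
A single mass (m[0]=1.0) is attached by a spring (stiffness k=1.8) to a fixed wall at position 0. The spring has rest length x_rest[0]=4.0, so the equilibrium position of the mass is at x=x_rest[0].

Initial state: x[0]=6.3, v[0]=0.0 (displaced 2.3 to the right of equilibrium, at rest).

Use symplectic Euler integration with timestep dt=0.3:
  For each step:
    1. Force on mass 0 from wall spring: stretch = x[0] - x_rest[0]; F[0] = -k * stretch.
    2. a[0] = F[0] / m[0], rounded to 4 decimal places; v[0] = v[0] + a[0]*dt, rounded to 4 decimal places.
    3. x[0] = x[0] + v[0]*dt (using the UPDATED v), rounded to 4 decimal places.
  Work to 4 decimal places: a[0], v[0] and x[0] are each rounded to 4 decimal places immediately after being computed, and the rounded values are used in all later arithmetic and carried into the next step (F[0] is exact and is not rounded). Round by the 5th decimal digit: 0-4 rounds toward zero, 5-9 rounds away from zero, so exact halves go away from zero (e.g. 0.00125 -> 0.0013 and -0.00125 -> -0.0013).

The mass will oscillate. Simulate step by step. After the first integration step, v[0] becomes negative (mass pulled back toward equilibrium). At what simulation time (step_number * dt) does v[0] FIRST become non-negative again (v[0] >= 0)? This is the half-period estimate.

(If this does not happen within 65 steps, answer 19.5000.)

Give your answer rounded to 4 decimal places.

Answer: 2.4000

Derivation:
Step 0: x=[6.3000] v=[0.0000]
Step 1: x=[5.9274] v=[-1.2420]
Step 2: x=[5.2426] v=[-2.2828]
Step 3: x=[4.3565] v=[-2.9538]
Step 4: x=[3.4126] v=[-3.1463]
Step 5: x=[2.5639] v=[-2.8291]
Step 6: x=[1.9478] v=[-2.0536]
Step 7: x=[1.6642] v=[-0.9454]
Step 8: x=[1.7590] v=[0.3159]
First v>=0 after going negative at step 8, time=2.4000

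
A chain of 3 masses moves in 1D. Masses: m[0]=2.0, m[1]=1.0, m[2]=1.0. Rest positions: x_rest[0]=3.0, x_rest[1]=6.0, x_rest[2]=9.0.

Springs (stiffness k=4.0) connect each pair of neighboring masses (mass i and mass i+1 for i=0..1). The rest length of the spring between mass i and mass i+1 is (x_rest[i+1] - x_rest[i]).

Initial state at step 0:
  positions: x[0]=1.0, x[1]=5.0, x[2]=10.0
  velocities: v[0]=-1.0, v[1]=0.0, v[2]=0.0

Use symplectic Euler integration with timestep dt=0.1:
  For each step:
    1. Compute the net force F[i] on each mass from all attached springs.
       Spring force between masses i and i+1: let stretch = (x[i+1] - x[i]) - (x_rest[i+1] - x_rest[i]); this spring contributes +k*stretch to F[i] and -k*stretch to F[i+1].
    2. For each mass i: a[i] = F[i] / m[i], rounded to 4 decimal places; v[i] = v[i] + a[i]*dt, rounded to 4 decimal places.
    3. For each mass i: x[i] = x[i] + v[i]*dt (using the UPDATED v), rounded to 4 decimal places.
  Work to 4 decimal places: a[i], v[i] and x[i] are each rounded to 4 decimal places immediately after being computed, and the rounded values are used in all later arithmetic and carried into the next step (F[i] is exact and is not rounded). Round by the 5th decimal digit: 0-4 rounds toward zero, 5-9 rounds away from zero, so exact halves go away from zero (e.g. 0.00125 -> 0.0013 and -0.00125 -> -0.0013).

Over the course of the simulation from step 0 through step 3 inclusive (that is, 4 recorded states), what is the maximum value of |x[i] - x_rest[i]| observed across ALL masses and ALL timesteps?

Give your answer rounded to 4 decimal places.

Step 0: x=[1.0000 5.0000 10.0000] v=[-1.0000 0.0000 0.0000]
Step 1: x=[0.9200 5.0400 9.9200] v=[-0.8000 0.4000 -0.8000]
Step 2: x=[0.8624 5.1104 9.7648] v=[-0.5760 0.7040 -1.5520]
Step 3: x=[0.8298 5.1971 9.5434] v=[-0.3264 0.8666 -2.2138]
Max displacement = 2.1702

Answer: 2.1702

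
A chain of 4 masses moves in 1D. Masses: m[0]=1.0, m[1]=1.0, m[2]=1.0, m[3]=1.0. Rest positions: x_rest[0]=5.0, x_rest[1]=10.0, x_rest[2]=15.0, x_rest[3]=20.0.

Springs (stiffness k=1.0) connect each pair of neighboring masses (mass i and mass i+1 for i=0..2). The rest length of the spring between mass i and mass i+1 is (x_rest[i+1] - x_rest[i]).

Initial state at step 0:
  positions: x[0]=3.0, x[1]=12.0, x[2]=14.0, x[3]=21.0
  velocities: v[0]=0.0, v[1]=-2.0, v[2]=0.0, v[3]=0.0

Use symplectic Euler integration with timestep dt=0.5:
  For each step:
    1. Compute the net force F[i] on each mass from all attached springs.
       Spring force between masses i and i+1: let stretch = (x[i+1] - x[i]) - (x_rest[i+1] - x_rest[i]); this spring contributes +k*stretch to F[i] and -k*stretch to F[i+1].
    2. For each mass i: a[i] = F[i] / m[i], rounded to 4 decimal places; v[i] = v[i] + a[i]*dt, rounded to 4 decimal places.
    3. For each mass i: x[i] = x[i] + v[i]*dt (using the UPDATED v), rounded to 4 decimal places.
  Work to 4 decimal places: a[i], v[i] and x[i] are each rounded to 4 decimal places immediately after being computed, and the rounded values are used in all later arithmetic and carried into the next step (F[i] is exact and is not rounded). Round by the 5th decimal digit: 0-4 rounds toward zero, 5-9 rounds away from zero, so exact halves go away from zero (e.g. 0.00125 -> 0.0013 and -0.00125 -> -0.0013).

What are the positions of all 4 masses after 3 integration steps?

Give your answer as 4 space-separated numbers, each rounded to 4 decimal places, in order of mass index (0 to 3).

Step 0: x=[3.0000 12.0000 14.0000 21.0000] v=[0.0000 -2.0000 0.0000 0.0000]
Step 1: x=[4.0000 9.2500 15.2500 20.5000] v=[2.0000 -5.5000 2.5000 -1.0000]
Step 2: x=[5.0625 6.6875 16.3125 19.9375] v=[2.1250 -5.1250 2.1250 -1.1250]
Step 3: x=[5.2813 6.1250 15.8750 19.7188] v=[0.4375 -1.1250 -0.8750 -0.4375]

Answer: 5.2813 6.1250 15.8750 19.7188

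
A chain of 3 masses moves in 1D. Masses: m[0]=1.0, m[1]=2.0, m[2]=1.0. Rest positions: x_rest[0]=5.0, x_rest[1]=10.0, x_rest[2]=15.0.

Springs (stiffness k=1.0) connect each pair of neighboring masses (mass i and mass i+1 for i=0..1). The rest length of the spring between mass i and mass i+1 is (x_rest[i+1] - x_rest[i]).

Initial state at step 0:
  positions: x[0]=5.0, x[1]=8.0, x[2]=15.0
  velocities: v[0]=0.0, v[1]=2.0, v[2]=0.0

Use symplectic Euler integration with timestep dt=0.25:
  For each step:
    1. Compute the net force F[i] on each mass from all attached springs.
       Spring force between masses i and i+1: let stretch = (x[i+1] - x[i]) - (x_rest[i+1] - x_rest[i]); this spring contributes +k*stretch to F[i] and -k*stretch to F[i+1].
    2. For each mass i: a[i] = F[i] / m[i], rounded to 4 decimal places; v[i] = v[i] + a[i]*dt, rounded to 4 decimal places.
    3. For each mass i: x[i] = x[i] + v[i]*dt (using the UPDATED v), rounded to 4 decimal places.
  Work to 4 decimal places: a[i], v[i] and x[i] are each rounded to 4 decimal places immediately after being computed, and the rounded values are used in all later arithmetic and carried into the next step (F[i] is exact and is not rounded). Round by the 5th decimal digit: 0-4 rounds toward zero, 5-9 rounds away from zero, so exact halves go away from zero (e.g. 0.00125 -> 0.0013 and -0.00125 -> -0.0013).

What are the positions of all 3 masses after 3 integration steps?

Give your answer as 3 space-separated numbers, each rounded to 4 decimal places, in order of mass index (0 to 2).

Answer: 4.4473 10.0527 14.4473

Derivation:
Step 0: x=[5.0000 8.0000 15.0000] v=[0.0000 2.0000 0.0000]
Step 1: x=[4.8750 8.6250 14.8750] v=[-0.5000 2.5000 -0.5000]
Step 2: x=[4.6719 9.3281 14.6719] v=[-0.8125 2.8125 -0.8125]
Step 3: x=[4.4473 10.0527 14.4473] v=[-0.8985 2.8985 -0.8985]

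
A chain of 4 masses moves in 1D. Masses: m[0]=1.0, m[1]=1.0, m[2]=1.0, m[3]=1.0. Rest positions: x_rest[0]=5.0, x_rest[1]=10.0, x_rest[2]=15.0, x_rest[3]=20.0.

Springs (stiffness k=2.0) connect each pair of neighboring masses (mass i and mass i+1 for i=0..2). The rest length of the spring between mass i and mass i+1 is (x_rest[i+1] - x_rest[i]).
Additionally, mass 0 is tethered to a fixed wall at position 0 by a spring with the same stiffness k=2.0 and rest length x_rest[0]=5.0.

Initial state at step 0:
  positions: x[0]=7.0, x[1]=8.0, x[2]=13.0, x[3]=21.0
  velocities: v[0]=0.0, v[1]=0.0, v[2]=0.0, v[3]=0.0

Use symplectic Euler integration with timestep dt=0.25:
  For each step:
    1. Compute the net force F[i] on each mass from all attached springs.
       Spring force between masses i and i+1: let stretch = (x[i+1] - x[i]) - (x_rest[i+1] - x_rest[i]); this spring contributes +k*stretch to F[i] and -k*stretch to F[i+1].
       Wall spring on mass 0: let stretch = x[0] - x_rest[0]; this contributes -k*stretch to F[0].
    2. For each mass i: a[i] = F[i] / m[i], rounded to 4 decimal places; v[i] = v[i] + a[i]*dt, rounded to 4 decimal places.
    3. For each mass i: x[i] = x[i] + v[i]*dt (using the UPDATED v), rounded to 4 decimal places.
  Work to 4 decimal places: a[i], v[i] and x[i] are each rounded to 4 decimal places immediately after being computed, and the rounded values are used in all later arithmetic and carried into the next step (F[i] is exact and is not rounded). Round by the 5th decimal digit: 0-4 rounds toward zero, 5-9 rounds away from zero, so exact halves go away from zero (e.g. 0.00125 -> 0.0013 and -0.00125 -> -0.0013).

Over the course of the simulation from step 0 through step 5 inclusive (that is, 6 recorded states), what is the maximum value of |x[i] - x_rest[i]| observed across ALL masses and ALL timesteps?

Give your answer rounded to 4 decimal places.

Step 0: x=[7.0000 8.0000 13.0000 21.0000] v=[0.0000 0.0000 0.0000 0.0000]
Step 1: x=[6.2500 8.5000 13.3750 20.6250] v=[-3.0000 2.0000 1.5000 -1.5000]
Step 2: x=[5.0000 9.3281 14.0469 19.9688] v=[-5.0000 3.3125 2.6875 -2.6250]
Step 3: x=[3.6660 10.2051 14.8692 19.1973] v=[-5.3360 3.5079 3.2891 -3.0860]
Step 4: x=[2.6911 10.8477 15.6495 18.5098] v=[-3.8995 2.5704 3.1211 -2.7501]
Step 5: x=[2.3994 11.0710 16.1871 18.0897] v=[-1.1668 0.8930 2.1504 -1.6803]
Max displacement = 2.6006

Answer: 2.6006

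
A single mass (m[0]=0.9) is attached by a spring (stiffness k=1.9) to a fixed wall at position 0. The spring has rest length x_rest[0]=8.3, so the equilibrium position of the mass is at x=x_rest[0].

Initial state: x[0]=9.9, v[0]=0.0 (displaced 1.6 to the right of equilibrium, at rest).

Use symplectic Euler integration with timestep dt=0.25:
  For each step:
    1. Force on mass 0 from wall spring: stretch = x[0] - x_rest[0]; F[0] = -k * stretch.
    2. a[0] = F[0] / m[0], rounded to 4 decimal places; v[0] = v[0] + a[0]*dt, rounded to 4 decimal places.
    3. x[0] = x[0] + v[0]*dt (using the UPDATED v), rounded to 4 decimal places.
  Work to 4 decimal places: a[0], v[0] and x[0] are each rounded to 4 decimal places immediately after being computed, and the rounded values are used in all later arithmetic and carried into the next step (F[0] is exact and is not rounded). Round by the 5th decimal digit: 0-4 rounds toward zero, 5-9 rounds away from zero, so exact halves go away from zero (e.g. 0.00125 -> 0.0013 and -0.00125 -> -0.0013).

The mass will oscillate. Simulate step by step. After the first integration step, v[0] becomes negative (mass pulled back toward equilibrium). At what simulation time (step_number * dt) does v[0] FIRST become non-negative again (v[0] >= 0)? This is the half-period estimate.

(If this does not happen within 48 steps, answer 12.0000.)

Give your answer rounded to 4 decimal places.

Answer: 2.2500

Derivation:
Step 0: x=[9.9000] v=[0.0000]
Step 1: x=[9.6889] v=[-0.8445]
Step 2: x=[9.2945] v=[-1.5775]
Step 3: x=[8.7689] v=[-2.1024]
Step 4: x=[8.1814] v=[-2.3499]
Step 5: x=[7.6096] v=[-2.2873]
Step 6: x=[7.1289] v=[-1.9229]
Step 7: x=[6.8027] v=[-1.3048]
Step 8: x=[6.6741] v=[-0.5146]
Step 9: x=[6.7600] v=[0.3435]
First v>=0 after going negative at step 9, time=2.2500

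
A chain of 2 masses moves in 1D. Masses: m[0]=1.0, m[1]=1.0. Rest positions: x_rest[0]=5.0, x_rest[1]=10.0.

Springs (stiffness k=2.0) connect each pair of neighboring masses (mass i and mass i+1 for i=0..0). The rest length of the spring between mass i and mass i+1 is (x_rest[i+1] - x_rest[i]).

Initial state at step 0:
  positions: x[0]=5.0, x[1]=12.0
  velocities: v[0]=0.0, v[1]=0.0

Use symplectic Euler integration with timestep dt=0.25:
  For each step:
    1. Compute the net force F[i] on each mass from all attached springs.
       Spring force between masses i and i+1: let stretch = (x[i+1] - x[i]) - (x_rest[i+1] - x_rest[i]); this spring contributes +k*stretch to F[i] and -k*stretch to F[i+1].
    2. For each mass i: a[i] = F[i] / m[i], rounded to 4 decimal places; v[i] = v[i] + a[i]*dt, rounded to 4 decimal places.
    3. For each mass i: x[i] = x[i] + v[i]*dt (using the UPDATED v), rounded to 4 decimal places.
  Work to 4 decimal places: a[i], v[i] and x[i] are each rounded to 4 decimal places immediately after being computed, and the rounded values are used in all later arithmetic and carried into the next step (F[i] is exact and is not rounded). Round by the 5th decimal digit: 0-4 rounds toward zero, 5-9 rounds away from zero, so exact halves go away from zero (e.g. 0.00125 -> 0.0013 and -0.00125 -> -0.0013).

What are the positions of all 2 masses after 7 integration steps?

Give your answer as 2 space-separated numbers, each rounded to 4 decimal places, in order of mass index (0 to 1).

Step 0: x=[5.0000 12.0000] v=[0.0000 0.0000]
Step 1: x=[5.2500 11.7500] v=[1.0000 -1.0000]
Step 2: x=[5.6875 11.3125] v=[1.7500 -1.7500]
Step 3: x=[6.2031 10.7969] v=[2.0625 -2.0625]
Step 4: x=[6.6680 10.3321] v=[1.8594 -1.8594]
Step 5: x=[6.9659 10.0342] v=[1.1915 -1.1915]
Step 6: x=[7.0223 9.9778] v=[0.2257 -0.2257]
Step 7: x=[6.8232 10.1770] v=[-0.7966 0.7966]

Answer: 6.8232 10.1770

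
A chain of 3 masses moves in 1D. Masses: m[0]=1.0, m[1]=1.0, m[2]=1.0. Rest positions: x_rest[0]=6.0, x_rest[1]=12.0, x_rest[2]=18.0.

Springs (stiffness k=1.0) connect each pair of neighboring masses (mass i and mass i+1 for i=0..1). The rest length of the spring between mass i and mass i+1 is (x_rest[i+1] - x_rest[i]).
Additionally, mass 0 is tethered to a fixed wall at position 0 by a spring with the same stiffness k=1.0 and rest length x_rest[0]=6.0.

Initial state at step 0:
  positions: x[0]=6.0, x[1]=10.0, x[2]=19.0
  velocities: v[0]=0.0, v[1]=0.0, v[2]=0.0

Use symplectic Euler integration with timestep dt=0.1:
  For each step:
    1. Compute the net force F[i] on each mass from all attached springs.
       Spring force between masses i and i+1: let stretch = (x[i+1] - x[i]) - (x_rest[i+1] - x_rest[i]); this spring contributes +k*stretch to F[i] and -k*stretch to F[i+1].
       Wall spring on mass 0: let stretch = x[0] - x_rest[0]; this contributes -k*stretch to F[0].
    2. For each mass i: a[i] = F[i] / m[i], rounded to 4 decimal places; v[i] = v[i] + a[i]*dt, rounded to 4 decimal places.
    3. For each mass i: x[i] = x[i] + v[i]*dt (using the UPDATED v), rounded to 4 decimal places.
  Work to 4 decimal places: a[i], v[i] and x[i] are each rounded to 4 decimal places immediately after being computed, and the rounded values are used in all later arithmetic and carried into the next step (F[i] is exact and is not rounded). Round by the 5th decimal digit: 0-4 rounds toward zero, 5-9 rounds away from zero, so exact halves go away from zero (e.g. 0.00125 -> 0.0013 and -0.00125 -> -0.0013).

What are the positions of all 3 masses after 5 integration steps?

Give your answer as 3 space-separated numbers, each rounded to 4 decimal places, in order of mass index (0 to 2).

Step 0: x=[6.0000 10.0000 19.0000] v=[0.0000 0.0000 0.0000]
Step 1: x=[5.9800 10.0500 18.9700] v=[-0.2000 0.5000 -0.3000]
Step 2: x=[5.9409 10.1485 18.9108] v=[-0.3910 0.9850 -0.5920]
Step 3: x=[5.8845 10.2926 18.8240] v=[-0.5643 1.4405 -0.8682]
Step 4: x=[5.8133 10.4779 18.7119] v=[-0.7119 1.8528 -1.1213]
Step 5: x=[5.7306 10.6989 18.5774] v=[-0.8268 2.2097 -1.3447]

Answer: 5.7306 10.6989 18.5774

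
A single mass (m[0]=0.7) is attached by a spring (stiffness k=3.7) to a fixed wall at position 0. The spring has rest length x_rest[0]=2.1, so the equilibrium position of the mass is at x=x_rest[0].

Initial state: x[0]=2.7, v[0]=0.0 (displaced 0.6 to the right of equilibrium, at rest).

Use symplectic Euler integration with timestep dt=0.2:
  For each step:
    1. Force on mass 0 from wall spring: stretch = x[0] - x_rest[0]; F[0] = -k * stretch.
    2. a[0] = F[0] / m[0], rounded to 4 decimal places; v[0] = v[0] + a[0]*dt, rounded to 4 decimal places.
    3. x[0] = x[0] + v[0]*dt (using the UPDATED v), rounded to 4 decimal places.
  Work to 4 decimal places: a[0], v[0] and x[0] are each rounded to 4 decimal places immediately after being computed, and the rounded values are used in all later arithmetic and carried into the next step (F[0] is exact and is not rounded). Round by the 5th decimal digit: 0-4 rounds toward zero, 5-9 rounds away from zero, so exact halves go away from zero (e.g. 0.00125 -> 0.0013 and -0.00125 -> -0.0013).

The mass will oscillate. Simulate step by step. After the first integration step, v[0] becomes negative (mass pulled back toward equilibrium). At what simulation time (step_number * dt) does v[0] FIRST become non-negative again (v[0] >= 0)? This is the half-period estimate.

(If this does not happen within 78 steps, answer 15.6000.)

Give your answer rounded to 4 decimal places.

Answer: 1.4000

Derivation:
Step 0: x=[2.7000] v=[0.0000]
Step 1: x=[2.5731] v=[-0.6343]
Step 2: x=[2.3462] v=[-1.1344]
Step 3: x=[2.0673] v=[-1.3947]
Step 4: x=[1.7953] v=[-1.3601]
Step 5: x=[1.5877] v=[-1.0380]
Step 6: x=[1.4884] v=[-0.4964]
Step 7: x=[1.5184] v=[0.1501]
First v>=0 after going negative at step 7, time=1.4000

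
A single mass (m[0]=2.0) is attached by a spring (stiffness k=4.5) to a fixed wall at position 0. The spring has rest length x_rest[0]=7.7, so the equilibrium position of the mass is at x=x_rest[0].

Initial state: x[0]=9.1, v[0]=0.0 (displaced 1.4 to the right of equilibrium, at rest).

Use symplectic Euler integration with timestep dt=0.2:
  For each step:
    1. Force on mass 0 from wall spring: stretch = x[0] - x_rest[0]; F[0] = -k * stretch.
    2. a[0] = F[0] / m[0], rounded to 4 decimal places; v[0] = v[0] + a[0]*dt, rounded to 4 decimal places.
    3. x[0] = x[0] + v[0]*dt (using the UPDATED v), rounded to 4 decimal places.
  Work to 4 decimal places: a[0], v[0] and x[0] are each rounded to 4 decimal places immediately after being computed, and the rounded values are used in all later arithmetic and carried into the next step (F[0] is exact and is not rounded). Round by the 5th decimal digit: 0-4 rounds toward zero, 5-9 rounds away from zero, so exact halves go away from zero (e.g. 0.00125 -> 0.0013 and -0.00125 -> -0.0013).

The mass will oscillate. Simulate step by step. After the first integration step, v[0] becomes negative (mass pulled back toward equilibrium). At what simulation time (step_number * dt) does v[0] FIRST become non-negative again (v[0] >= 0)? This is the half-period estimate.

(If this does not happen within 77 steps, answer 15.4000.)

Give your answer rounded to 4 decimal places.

Step 0: x=[9.1000] v=[0.0000]
Step 1: x=[8.9740] v=[-0.6300]
Step 2: x=[8.7333] v=[-1.2033]
Step 3: x=[8.3996] v=[-1.6683]
Step 4: x=[8.0030] v=[-1.9831]
Step 5: x=[7.5791] v=[-2.1195]
Step 6: x=[7.1661] v=[-2.0651]
Step 7: x=[6.8011] v=[-1.8248]
Step 8: x=[6.5170] v=[-1.4203]
Step 9: x=[6.3394] v=[-0.8879]
Step 10: x=[6.2843] v=[-0.2756]
Step 11: x=[6.3566] v=[0.3615]
First v>=0 after going negative at step 11, time=2.2000

Answer: 2.2000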